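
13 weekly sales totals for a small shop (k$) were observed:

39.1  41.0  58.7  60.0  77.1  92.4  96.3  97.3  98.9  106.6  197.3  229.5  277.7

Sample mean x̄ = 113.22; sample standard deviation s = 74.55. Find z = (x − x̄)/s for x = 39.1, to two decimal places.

-0.99

z = (39.1 − 113.22) / 74.55 = -0.99.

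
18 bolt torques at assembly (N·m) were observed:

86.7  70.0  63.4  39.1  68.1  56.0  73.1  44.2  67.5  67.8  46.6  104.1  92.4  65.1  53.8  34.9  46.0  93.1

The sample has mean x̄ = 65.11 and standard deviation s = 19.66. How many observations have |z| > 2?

0

Cutoffs: x̄ ± 2s = [25.79, 104.43].
Every value lies within the cutoffs.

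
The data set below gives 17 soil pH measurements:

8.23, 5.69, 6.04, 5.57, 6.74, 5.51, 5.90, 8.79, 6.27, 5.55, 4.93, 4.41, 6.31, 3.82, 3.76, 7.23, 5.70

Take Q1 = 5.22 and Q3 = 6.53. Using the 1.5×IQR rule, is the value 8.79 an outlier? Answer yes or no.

IQR = Q3 − Q1 = 6.53 − 5.22 = 1.31.
Lower fence = Q1 − 1.5·IQR = 5.22 − 1.965 = 3.255.
Upper fence = Q3 + 1.5·IQR = 6.53 + 1.965 = 8.495.
8.79 lies above the upper fence.

yes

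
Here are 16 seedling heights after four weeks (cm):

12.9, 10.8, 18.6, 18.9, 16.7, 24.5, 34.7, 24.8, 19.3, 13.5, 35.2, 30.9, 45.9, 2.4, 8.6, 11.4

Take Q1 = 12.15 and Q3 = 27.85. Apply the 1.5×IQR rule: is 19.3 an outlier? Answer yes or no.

no

IQR = Q3 − Q1 = 27.85 − 12.15 = 15.70.
Lower fence = Q1 − 1.5·IQR = 12.15 − 23.55 = -11.40.
Upper fence = Q3 + 1.5·IQR = 27.85 + 23.55 = 51.40.
19.3 lies within [-11.40, 51.40].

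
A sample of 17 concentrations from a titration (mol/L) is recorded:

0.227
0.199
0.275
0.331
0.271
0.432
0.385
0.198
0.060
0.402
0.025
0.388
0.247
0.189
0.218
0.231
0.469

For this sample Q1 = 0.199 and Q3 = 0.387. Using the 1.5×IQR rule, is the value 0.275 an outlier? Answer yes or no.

no

IQR = Q3 − Q1 = 0.387 − 0.199 = 0.188.
Lower fence = Q1 − 1.5·IQR = 0.199 − 0.282 = -0.083.
Upper fence = Q3 + 1.5·IQR = 0.387 + 0.282 = 0.669.
0.275 lies within [-0.083, 0.669].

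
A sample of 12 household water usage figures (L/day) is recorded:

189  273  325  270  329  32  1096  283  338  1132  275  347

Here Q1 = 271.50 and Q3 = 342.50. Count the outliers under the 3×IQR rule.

IQR = 71.00; fences at 271.50 − 213.00 = 58.50 and 342.50 + 213.00 = 555.50.
Outside the cutoffs: 32, 1096, 1132.

3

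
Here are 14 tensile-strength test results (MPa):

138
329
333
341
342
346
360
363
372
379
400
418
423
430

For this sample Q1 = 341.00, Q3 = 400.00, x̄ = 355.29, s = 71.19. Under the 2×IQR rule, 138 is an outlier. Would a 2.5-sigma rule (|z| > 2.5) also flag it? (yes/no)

yes

z = (138 − 355.29) / 71.19 = -3.05.
|z| = 3.05 > 2.5.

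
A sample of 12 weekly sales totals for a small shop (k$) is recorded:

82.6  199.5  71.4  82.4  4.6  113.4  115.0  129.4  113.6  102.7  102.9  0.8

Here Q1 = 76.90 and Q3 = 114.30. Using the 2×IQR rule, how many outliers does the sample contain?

2

IQR = 37.40; fences at 76.90 − 74.80 = 2.10 and 114.30 + 74.80 = 189.10.
Outside the cutoffs: 0.8, 199.5.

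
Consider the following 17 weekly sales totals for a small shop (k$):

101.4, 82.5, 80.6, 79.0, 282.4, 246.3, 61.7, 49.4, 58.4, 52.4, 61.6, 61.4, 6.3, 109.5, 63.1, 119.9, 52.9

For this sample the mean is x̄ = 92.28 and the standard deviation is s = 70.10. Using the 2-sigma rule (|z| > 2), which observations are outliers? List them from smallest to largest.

246.3, 282.4

Cutoffs at x̄ ± 2s: 92.28 ± 2·70.10 = [-47.92, 232.48].
246.3: z = 2.20, |z| > 2 → outlier.
282.4: z = 2.71, |z| > 2 → outlier.
Every other value lies within [-47.92, 232.48].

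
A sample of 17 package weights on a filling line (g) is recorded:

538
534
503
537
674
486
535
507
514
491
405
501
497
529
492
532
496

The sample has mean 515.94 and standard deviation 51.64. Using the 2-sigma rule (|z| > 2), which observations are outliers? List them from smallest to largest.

405, 674

Cutoffs at x̄ ± 2s: 515.94 ± 2·51.64 = [412.66, 619.22].
405: z = -2.15, |z| > 2 → outlier.
674: z = 3.06, |z| > 2 → outlier.
Every other value lies within [412.66, 619.22].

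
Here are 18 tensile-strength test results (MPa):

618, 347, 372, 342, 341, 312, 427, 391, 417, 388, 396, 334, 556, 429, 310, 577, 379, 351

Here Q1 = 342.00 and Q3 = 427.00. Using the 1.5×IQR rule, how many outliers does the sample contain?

3

IQR = 85.00; fences at 342.00 − 127.50 = 214.50 and 427.00 + 127.50 = 554.50.
Outside the cutoffs: 556, 577, 618.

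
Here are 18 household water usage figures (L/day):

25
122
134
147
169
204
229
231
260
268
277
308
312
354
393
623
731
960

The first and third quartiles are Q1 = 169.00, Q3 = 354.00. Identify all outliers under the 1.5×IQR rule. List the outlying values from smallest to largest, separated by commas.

IQR = Q3 − Q1 = 354.00 − 169.00 = 185.00.
Lower fence = Q1 − 1.5·IQR = 169.00 − 277.50 = -108.50.
Upper fence = Q3 + 1.5·IQR = 354.00 + 277.50 = 631.50.
731 > 631.50 → outlier.
960 > 631.50 → outlier.
All remaining values lie within [-108.50, 631.50].

731, 960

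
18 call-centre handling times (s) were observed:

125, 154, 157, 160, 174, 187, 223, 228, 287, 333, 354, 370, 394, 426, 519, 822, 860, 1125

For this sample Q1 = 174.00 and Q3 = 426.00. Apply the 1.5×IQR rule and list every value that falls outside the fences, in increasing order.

822, 860, 1125

IQR = Q3 − Q1 = 426.00 − 174.00 = 252.00.
Lower fence = Q1 − 1.5·IQR = 174.00 − 378.00 = -204.00.
Upper fence = Q3 + 1.5·IQR = 426.00 + 378.00 = 804.00.
822 > 804.00 → outlier.
860 > 804.00 → outlier.
1125 > 804.00 → outlier.
All remaining values lie within [-204.00, 804.00].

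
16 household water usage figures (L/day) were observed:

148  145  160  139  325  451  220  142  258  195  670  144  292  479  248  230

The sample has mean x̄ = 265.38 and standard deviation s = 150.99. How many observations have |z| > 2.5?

1

Cutoffs: x̄ ± 2.5s = [-112.095, 642.855].
Outside the cutoffs: 670.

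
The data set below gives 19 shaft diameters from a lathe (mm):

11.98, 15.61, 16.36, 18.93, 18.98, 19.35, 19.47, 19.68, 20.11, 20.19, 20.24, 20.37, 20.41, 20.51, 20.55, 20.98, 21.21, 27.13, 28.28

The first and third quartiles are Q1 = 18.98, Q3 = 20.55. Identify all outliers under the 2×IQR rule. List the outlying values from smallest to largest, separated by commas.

IQR = Q3 − Q1 = 20.55 − 18.98 = 1.57.
Lower fence = Q1 − 2·IQR = 18.98 − 3.14 = 15.84.
Upper fence = Q3 + 2·IQR = 20.55 + 3.14 = 23.69.
11.98 < 15.84 → outlier.
15.61 < 15.84 → outlier.
27.13 > 23.69 → outlier.
28.28 > 23.69 → outlier.
All remaining values lie within [15.84, 23.69].

11.98, 15.61, 27.13, 28.28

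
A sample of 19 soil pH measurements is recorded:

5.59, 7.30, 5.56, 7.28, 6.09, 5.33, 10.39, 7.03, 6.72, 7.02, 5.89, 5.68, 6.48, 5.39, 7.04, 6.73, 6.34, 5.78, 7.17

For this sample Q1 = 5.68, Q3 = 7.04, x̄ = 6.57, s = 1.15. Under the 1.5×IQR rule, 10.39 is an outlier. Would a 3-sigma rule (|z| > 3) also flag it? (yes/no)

z = (10.39 − 6.57) / 1.15 = 3.32.
|z| = 3.32 > 3.

yes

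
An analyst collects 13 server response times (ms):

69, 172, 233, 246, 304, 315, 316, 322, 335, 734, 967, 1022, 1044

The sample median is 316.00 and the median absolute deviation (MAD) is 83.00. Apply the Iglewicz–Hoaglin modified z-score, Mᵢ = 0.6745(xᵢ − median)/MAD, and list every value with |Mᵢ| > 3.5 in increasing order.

|Mᵢ| > 3.5 ⇔ |xᵢ − 316.00| > 3.5·83.00/0.6745 = 430.69.
So outliers lie outside [-114.69, 746.69].
967: M = 5.29 → outlier.
1022: M = 5.74 → outlier.
1044: M = 5.92 → outlier.

967, 1022, 1044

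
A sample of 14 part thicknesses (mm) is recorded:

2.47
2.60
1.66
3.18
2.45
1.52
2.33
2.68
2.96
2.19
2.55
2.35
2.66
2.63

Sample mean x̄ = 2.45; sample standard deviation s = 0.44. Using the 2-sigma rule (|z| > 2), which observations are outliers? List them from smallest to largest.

Cutoffs at x̄ ± 2s: 2.45 ± 2·0.44 = [1.57, 3.33].
1.52: z = -2.11, |z| > 2 → outlier.
Every other value lies within [1.57, 3.33].

1.52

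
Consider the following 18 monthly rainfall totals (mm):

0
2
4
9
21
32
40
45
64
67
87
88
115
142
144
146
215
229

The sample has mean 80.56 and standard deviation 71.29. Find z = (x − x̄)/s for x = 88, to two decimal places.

0.10

z = (88 − 80.56) / 71.29 = 0.10.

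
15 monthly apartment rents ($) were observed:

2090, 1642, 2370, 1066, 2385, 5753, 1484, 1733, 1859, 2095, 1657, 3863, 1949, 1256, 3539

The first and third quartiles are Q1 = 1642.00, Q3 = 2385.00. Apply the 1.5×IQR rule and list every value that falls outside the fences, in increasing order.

3539, 3863, 5753

IQR = Q3 − Q1 = 2385.00 − 1642.00 = 743.00.
Lower fence = Q1 − 1.5·IQR = 1642.00 − 1114.50 = 527.50.
Upper fence = Q3 + 1.5·IQR = 2385.00 + 1114.50 = 3499.50.
3539 > 3499.50 → outlier.
3863 > 3499.50 → outlier.
5753 > 3499.50 → outlier.
All remaining values lie within [527.50, 3499.50].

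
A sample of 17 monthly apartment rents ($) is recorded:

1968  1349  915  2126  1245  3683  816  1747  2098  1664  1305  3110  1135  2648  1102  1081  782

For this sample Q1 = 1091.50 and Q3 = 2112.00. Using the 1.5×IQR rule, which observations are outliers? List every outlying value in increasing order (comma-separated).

3683

IQR = Q3 − Q1 = 2112.00 − 1091.50 = 1020.50.
Lower fence = Q1 − 1.5·IQR = 1091.50 − 1530.75 = -439.25.
Upper fence = Q3 + 1.5·IQR = 2112.00 + 1530.75 = 3642.75.
3683 > 3642.75 → outlier.
All remaining values lie within [-439.25, 3642.75].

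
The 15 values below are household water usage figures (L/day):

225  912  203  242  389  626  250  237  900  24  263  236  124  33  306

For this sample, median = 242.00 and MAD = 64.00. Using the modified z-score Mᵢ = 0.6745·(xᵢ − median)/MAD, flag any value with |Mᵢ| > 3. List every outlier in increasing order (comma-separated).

626, 900, 912

|Mᵢ| > 3 ⇔ |xᵢ − 242.00| > 3·64.00/0.6745 = 284.66.
So outliers lie outside [-42.66, 526.66].
626: M = 4.05 → outlier.
900: M = 6.93 → outlier.
912: M = 7.06 → outlier.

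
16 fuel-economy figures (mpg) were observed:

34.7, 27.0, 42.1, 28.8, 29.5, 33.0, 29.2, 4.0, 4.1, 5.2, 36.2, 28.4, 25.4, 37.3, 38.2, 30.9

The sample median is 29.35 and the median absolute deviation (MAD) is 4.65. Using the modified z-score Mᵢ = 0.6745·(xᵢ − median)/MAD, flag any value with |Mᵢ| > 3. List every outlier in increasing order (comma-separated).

4.0, 4.1, 5.2

|Mᵢ| > 3 ⇔ |xᵢ − 29.35| > 3·4.65/0.6745 = 20.68.
So outliers lie outside [8.67, 50.03].
4.0: M = -3.68 → outlier.
4.1: M = -3.66 → outlier.
5.2: M = -3.50 → outlier.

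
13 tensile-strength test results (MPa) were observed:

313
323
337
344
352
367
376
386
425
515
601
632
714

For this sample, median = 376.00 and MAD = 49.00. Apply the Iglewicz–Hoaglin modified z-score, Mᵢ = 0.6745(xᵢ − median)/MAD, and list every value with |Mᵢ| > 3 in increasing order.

601, 632, 714

|Mᵢ| > 3 ⇔ |xᵢ − 376.00| > 3·49.00/0.6745 = 217.94.
So outliers lie outside [158.06, 593.94].
601: M = 3.10 → outlier.
632: M = 3.52 → outlier.
714: M = 4.65 → outlier.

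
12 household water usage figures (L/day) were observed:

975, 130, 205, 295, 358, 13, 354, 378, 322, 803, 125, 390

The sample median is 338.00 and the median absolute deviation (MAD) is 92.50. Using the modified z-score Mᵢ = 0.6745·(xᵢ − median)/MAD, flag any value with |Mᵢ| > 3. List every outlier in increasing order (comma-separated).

803, 975

|Mᵢ| > 3 ⇔ |xᵢ − 338.00| > 3·92.50/0.6745 = 411.42.
So outliers lie outside [-73.42, 749.42].
803: M = 3.39 → outlier.
975: M = 4.64 → outlier.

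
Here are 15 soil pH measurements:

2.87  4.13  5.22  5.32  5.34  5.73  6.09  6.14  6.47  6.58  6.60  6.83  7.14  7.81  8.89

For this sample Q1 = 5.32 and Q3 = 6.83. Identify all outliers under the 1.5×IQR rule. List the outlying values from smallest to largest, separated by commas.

2.87

IQR = Q3 − Q1 = 6.83 − 5.32 = 1.51.
Lower fence = Q1 − 1.5·IQR = 5.32 − 2.265 = 3.055.
Upper fence = Q3 + 1.5·IQR = 6.83 + 2.265 = 9.095.
2.87 < 3.055 → outlier.
All remaining values lie within [3.055, 9.095].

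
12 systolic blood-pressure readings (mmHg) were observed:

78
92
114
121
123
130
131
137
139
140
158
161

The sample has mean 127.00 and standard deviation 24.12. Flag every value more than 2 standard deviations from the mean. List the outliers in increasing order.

78

Cutoffs at x̄ ± 2s: 127.00 ± 2·24.12 = [78.76, 175.24].
78: z = -2.03, |z| > 2 → outlier.
Every other value lies within [78.76, 175.24].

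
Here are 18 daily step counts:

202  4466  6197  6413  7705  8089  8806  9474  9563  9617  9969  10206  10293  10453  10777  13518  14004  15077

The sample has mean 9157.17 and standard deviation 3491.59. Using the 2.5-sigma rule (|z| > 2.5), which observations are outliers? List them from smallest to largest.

Cutoffs at x̄ ± 2.5s: 9157.17 ± 2.5·3491.59 = [428.195, 17886.145].
202: z = -2.56, |z| > 2.5 → outlier.
Every other value lies within [428.195, 17886.145].

202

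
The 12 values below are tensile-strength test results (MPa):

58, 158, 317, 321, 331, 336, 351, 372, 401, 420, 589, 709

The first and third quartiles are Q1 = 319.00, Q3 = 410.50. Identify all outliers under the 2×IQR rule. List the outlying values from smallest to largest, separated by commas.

IQR = Q3 − Q1 = 410.50 − 319.00 = 91.50.
Lower fence = Q1 − 2·IQR = 319.00 − 183.00 = 136.00.
Upper fence = Q3 + 2·IQR = 410.50 + 183.00 = 593.50.
58 < 136.00 → outlier.
709 > 593.50 → outlier.
All remaining values lie within [136.00, 593.50].

58, 709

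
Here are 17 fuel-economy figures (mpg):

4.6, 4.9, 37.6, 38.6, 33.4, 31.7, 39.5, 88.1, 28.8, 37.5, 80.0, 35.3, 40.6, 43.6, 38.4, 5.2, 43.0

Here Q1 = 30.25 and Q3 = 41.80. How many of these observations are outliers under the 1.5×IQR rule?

IQR = 11.55; fences at 30.25 − 17.325 = 12.925 and 41.80 + 17.325 = 59.125.
Outside the cutoffs: 4.6, 4.9, 5.2, 80.0, 88.1.

5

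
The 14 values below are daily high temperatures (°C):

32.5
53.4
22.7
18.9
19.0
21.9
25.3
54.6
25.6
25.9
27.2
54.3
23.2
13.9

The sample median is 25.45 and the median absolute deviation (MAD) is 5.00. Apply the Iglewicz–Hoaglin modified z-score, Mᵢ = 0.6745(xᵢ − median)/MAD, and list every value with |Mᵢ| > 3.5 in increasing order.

53.4, 54.3, 54.6

|Mᵢ| > 3.5 ⇔ |xᵢ − 25.45| > 3.5·5.00/0.6745 = 25.95.
So outliers lie outside [-0.50, 51.40].
53.4: M = 3.77 → outlier.
54.3: M = 3.89 → outlier.
54.6: M = 3.93 → outlier.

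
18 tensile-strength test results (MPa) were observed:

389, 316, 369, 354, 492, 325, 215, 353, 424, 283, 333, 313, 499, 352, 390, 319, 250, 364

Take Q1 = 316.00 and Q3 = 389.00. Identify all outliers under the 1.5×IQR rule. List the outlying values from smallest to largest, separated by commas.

IQR = Q3 − Q1 = 389.00 − 316.00 = 73.00.
Lower fence = Q1 − 1.5·IQR = 316.00 − 109.50 = 206.50.
Upper fence = Q3 + 1.5·IQR = 389.00 + 109.50 = 498.50.
499 > 498.50 → outlier.
All remaining values lie within [206.50, 498.50].

499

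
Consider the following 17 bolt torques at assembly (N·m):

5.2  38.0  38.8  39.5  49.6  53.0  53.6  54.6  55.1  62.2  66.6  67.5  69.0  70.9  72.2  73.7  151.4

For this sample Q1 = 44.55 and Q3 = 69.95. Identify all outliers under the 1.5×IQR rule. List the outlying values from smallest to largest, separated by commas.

5.2, 151.4

IQR = Q3 − Q1 = 69.95 − 44.55 = 25.40.
Lower fence = Q1 − 1.5·IQR = 44.55 − 38.10 = 6.45.
Upper fence = Q3 + 1.5·IQR = 69.95 + 38.10 = 108.05.
5.2 < 6.45 → outlier.
151.4 > 108.05 → outlier.
All remaining values lie within [6.45, 108.05].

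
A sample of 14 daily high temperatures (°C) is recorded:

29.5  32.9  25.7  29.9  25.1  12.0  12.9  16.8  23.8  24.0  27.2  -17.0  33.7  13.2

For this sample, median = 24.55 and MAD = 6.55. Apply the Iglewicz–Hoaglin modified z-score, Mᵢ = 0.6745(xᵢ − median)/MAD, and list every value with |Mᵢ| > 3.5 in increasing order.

|Mᵢ| > 3.5 ⇔ |xᵢ − 24.55| > 3.5·6.55/0.6745 = 33.99.
So outliers lie outside [-9.44, 58.54].
-17.0: M = -4.28 → outlier.

-17.0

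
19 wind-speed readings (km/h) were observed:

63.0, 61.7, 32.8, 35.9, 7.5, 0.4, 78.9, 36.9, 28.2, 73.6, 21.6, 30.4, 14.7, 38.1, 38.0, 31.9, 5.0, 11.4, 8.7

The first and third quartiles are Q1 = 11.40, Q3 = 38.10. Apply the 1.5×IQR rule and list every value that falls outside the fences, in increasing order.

IQR = Q3 − Q1 = 38.10 − 11.40 = 26.70.
Lower fence = Q1 − 1.5·IQR = 11.40 − 40.05 = -28.65.
Upper fence = Q3 + 1.5·IQR = 38.10 + 40.05 = 78.15.
78.9 > 78.15 → outlier.
All remaining values lie within [-28.65, 78.15].

78.9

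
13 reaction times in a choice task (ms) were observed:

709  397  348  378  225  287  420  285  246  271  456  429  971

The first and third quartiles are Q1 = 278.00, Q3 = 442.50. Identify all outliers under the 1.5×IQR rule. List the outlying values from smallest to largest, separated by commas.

IQR = Q3 − Q1 = 442.50 − 278.00 = 164.50.
Lower fence = Q1 − 1.5·IQR = 278.00 − 246.75 = 31.25.
Upper fence = Q3 + 1.5·IQR = 442.50 + 246.75 = 689.25.
709 > 689.25 → outlier.
971 > 689.25 → outlier.
All remaining values lie within [31.25, 689.25].

709, 971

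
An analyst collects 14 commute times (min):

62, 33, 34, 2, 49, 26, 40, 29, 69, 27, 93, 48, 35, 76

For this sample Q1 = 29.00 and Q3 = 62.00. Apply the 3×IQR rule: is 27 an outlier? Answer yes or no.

IQR = Q3 − Q1 = 62.00 − 29.00 = 33.00.
Lower fence = Q1 − 3·IQR = 29.00 − 99.00 = -70.00.
Upper fence = Q3 + 3·IQR = 62.00 + 99.00 = 161.00.
27 lies within [-70.00, 161.00].

no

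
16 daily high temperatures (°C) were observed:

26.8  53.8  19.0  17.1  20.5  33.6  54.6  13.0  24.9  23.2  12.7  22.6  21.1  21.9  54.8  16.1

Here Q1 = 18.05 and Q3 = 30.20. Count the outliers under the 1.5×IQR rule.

IQR = 12.15; fences at 18.05 − 18.225 = -0.175 and 30.20 + 18.225 = 48.425.
Outside the cutoffs: 53.8, 54.6, 54.8.

3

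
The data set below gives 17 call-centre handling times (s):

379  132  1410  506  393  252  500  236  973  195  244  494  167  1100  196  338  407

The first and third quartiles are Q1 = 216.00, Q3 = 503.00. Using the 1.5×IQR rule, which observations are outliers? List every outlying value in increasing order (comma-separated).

973, 1100, 1410

IQR = Q3 − Q1 = 503.00 − 216.00 = 287.00.
Lower fence = Q1 − 1.5·IQR = 216.00 − 430.50 = -214.50.
Upper fence = Q3 + 1.5·IQR = 503.00 + 430.50 = 933.50.
973 > 933.50 → outlier.
1100 > 933.50 → outlier.
1410 > 933.50 → outlier.
All remaining values lie within [-214.50, 933.50].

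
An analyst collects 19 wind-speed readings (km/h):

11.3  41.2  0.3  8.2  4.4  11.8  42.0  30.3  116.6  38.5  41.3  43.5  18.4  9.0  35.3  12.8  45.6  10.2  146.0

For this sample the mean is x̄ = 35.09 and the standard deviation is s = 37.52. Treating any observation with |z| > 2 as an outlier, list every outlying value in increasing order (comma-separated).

Cutoffs at x̄ ± 2s: 35.09 ± 2·37.52 = [-39.95, 110.13].
116.6: z = 2.17, |z| > 2 → outlier.
146.0: z = 2.96, |z| > 2 → outlier.
Every other value lies within [-39.95, 110.13].

116.6, 146.0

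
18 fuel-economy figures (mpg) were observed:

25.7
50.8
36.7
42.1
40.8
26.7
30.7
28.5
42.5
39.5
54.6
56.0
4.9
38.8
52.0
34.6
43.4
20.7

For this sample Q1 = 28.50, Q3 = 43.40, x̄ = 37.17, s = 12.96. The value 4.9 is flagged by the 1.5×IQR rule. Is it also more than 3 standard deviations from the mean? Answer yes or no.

z = (4.9 − 37.17) / 12.96 = -2.49.
|z| = 2.49 ≤ 3.

no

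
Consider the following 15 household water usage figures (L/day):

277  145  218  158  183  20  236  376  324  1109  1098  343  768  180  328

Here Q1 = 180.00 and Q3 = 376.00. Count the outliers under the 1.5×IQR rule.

3

IQR = 196.00; fences at 180.00 − 294.00 = -114.00 and 376.00 + 294.00 = 670.00.
Outside the cutoffs: 768, 1098, 1109.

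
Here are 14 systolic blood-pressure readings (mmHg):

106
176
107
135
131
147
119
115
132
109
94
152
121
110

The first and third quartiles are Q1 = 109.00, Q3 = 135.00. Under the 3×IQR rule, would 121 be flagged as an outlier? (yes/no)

IQR = Q3 − Q1 = 135.00 − 109.00 = 26.00.
Lower fence = Q1 − 3·IQR = 109.00 − 78.00 = 31.00.
Upper fence = Q3 + 3·IQR = 135.00 + 78.00 = 213.00.
121 lies within [31.00, 213.00].

no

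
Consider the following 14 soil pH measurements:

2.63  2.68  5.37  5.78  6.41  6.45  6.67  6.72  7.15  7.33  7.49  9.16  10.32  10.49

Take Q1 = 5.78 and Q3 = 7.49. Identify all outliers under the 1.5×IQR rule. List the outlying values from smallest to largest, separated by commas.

IQR = Q3 − Q1 = 7.49 − 5.78 = 1.71.
Lower fence = Q1 − 1.5·IQR = 5.78 − 2.565 = 3.215.
Upper fence = Q3 + 1.5·IQR = 7.49 + 2.565 = 10.055.
2.63 < 3.215 → outlier.
2.68 < 3.215 → outlier.
10.32 > 10.055 → outlier.
10.49 > 10.055 → outlier.
All remaining values lie within [3.215, 10.055].

2.63, 2.68, 10.32, 10.49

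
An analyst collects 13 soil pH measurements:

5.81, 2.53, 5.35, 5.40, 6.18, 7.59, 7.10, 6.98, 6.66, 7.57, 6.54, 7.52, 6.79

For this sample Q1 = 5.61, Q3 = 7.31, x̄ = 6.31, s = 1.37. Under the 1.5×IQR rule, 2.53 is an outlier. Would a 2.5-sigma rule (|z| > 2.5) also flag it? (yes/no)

yes

z = (2.53 − 6.31) / 1.37 = -2.76.
|z| = 2.76 > 2.5.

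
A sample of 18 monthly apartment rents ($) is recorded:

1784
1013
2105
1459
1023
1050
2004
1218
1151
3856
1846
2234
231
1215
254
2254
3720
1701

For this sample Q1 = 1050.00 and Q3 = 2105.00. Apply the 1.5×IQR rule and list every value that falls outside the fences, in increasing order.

3720, 3856

IQR = Q3 − Q1 = 2105.00 − 1050.00 = 1055.00.
Lower fence = Q1 − 1.5·IQR = 1050.00 − 1582.50 = -532.50.
Upper fence = Q3 + 1.5·IQR = 2105.00 + 1582.50 = 3687.50.
3720 > 3687.50 → outlier.
3856 > 3687.50 → outlier.
All remaining values lie within [-532.50, 3687.50].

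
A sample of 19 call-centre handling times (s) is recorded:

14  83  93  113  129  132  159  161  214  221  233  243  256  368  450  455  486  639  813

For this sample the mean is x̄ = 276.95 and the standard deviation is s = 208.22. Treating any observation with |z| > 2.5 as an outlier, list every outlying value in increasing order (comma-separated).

Cutoffs at x̄ ± 2.5s: 276.95 ± 2.5·208.22 = [-243.60, 797.50].
813: z = 2.57, |z| > 2.5 → outlier.
Every other value lies within [-243.60, 797.50].

813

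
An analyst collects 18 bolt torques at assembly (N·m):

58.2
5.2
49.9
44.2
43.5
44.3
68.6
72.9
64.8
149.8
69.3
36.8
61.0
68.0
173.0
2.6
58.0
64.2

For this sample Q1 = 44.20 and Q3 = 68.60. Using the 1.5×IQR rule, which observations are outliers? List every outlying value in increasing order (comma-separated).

IQR = Q3 − Q1 = 68.60 − 44.20 = 24.40.
Lower fence = Q1 − 1.5·IQR = 44.20 − 36.60 = 7.60.
Upper fence = Q3 + 1.5·IQR = 68.60 + 36.60 = 105.20.
2.6 < 7.60 → outlier.
5.2 < 7.60 → outlier.
149.8 > 105.20 → outlier.
173.0 > 105.20 → outlier.
All remaining values lie within [7.60, 105.20].

2.6, 5.2, 149.8, 173.0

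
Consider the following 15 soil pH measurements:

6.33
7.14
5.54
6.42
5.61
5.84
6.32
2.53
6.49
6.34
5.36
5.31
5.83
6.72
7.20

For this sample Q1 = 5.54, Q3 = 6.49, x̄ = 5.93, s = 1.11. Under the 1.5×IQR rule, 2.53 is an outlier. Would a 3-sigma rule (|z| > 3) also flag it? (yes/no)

yes

z = (2.53 − 5.93) / 1.11 = -3.06.
|z| = 3.06 > 3.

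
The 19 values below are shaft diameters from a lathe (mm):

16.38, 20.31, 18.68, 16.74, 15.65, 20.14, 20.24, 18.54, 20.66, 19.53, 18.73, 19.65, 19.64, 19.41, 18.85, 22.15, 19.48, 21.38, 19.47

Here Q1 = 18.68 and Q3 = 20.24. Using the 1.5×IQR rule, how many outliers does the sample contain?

1

IQR = 1.56; fences at 18.68 − 2.34 = 16.34 and 20.24 + 2.34 = 22.58.
Outside the cutoffs: 15.65.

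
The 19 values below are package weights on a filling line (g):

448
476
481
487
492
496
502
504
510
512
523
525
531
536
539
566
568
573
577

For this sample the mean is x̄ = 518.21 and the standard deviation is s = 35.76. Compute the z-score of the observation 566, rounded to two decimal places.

1.34

z = (566 − 518.21) / 35.76 = 1.34.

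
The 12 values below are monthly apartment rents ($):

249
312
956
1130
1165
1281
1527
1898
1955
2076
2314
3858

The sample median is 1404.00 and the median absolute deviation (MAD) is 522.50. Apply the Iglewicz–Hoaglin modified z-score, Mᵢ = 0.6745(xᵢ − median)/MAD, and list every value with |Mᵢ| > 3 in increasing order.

3858

|Mᵢ| > 3 ⇔ |xᵢ − 1404.00| > 3·522.50/0.6745 = 2323.94.
So outliers lie outside [-919.94, 3727.94].
3858: M = 3.17 → outlier.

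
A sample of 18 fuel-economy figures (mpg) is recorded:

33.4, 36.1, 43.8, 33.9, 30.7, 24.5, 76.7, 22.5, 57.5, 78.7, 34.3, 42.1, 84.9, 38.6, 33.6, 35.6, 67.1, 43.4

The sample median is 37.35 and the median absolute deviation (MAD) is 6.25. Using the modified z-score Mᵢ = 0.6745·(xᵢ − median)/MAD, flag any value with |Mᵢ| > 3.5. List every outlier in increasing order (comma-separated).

76.7, 78.7, 84.9

|Mᵢ| > 3.5 ⇔ |xᵢ − 37.35| > 3.5·6.25/0.6745 = 32.43.
So outliers lie outside [4.92, 69.78].
76.7: M = 4.25 → outlier.
78.7: M = 4.46 → outlier.
84.9: M = 5.13 → outlier.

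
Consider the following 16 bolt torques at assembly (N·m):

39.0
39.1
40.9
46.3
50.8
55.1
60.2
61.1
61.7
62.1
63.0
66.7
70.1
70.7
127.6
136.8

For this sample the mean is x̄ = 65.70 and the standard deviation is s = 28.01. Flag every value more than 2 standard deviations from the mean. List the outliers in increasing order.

127.6, 136.8

Cutoffs at x̄ ± 2s: 65.70 ± 2·28.01 = [9.68, 121.72].
127.6: z = 2.21, |z| > 2 → outlier.
136.8: z = 2.54, |z| > 2 → outlier.
Every other value lies within [9.68, 121.72].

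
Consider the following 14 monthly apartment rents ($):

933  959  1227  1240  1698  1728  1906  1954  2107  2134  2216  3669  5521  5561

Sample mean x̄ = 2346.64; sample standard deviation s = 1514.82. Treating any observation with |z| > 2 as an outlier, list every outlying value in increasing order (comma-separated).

Cutoffs at x̄ ± 2s: 2346.64 ± 2·1514.82 = [-683.00, 5376.28].
5521: z = 2.10, |z| > 2 → outlier.
5561: z = 2.12, |z| > 2 → outlier.
Every other value lies within [-683.00, 5376.28].

5521, 5561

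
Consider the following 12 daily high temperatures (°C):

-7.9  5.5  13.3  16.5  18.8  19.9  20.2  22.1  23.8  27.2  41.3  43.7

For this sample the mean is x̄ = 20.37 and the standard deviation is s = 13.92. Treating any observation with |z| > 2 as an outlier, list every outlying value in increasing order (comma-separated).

-7.9

Cutoffs at x̄ ± 2s: 20.37 ± 2·13.92 = [-7.47, 48.21].
-7.9: z = -2.03, |z| > 2 → outlier.
Every other value lies within [-7.47, 48.21].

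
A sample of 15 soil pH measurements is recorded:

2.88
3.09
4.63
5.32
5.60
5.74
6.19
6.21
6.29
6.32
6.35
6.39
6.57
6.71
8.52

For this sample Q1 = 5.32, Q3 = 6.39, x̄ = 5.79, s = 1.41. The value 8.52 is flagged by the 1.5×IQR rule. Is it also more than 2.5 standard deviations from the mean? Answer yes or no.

no

z = (8.52 − 5.79) / 1.41 = 1.94.
|z| = 1.94 ≤ 2.5.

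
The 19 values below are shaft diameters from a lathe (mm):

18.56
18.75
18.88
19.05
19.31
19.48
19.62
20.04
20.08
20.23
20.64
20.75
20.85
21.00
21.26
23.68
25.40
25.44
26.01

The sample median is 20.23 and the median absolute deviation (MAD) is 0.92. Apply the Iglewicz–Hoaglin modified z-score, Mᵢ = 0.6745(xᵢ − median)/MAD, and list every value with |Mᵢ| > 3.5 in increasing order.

25.40, 25.44, 26.01

|Mᵢ| > 3.5 ⇔ |xᵢ − 20.23| > 3.5·0.92/0.6745 = 4.77.
So outliers lie outside [15.46, 25.00].
25.40: M = 3.79 → outlier.
25.44: M = 3.82 → outlier.
26.01: M = 4.24 → outlier.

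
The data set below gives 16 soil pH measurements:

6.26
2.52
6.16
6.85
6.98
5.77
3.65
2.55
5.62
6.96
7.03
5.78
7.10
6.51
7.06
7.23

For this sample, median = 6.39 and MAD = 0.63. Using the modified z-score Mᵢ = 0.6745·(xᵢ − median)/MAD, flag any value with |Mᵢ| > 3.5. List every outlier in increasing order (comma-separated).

2.52, 2.55

|Mᵢ| > 3.5 ⇔ |xᵢ − 6.39| > 3.5·0.63/0.6745 = 3.27.
So outliers lie outside [3.12, 9.66].
2.52: M = -4.14 → outlier.
2.55: M = -4.11 → outlier.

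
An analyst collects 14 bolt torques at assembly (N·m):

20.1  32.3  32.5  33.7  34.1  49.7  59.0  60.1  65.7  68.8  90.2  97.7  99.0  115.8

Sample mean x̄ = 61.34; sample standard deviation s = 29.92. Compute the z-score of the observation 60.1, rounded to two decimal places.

z = (60.1 − 61.34) / 29.92 = -0.04.

-0.04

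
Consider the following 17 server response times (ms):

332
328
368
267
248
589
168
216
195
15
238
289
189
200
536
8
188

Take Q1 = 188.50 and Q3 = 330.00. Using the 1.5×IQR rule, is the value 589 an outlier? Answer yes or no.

yes

IQR = Q3 − Q1 = 330.00 − 188.50 = 141.50.
Lower fence = Q1 − 1.5·IQR = 188.50 − 212.25 = -23.75.
Upper fence = Q3 + 1.5·IQR = 330.00 + 212.25 = 542.25.
589 lies above the upper fence.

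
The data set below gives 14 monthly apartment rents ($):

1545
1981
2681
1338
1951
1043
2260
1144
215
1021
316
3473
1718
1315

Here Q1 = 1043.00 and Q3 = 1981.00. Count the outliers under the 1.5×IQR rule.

IQR = 938.00; fences at 1043.00 − 1407.00 = -364.00 and 1981.00 + 1407.00 = 3388.00.
Outside the cutoffs: 3473.

1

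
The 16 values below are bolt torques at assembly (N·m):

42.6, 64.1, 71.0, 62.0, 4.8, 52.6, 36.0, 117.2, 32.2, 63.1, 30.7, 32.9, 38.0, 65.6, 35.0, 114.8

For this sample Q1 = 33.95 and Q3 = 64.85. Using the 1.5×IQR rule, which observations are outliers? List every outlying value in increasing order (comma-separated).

114.8, 117.2

IQR = Q3 − Q1 = 64.85 − 33.95 = 30.90.
Lower fence = Q1 − 1.5·IQR = 33.95 − 46.35 = -12.40.
Upper fence = Q3 + 1.5·IQR = 64.85 + 46.35 = 111.20.
114.8 > 111.20 → outlier.
117.2 > 111.20 → outlier.
All remaining values lie within [-12.40, 111.20].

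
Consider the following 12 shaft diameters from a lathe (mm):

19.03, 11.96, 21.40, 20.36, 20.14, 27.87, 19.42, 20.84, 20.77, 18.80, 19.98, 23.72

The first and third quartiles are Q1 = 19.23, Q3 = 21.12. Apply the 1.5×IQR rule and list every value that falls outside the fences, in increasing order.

11.96, 27.87

IQR = Q3 − Q1 = 21.12 − 19.23 = 1.89.
Lower fence = Q1 − 1.5·IQR = 19.23 − 2.835 = 16.395.
Upper fence = Q3 + 1.5·IQR = 21.12 + 2.835 = 23.955.
11.96 < 16.395 → outlier.
27.87 > 23.955 → outlier.
All remaining values lie within [16.395, 23.955].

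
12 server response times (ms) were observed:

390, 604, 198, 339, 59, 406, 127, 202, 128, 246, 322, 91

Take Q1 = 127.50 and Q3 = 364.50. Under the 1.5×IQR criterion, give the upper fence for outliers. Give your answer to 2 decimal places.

720.00

IQR = Q3 − Q1 = 364.50 − 127.50 = 237.00.
Lower fence = Q1 − 1.5·IQR = 127.50 − 355.50 = -228.00.
Upper fence = Q3 + 1.5·IQR = 364.50 + 355.50 = 720.00.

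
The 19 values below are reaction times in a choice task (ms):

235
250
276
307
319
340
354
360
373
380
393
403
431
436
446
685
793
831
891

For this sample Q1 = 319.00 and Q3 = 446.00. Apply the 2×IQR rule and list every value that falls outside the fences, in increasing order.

IQR = Q3 − Q1 = 446.00 − 319.00 = 127.00.
Lower fence = Q1 − 2·IQR = 319.00 − 254.00 = 65.00.
Upper fence = Q3 + 2·IQR = 446.00 + 254.00 = 700.00.
793 > 700.00 → outlier.
831 > 700.00 → outlier.
891 > 700.00 → outlier.
All remaining values lie within [65.00, 700.00].

793, 831, 891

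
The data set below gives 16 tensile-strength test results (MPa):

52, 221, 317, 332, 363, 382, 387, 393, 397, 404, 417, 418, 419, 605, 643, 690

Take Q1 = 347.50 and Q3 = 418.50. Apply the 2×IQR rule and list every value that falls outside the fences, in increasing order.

IQR = Q3 − Q1 = 418.50 − 347.50 = 71.00.
Lower fence = Q1 − 2·IQR = 347.50 − 142.00 = 205.50.
Upper fence = Q3 + 2·IQR = 418.50 + 142.00 = 560.50.
52 < 205.50 → outlier.
605 > 560.50 → outlier.
643 > 560.50 → outlier.
690 > 560.50 → outlier.
All remaining values lie within [205.50, 560.50].

52, 605, 643, 690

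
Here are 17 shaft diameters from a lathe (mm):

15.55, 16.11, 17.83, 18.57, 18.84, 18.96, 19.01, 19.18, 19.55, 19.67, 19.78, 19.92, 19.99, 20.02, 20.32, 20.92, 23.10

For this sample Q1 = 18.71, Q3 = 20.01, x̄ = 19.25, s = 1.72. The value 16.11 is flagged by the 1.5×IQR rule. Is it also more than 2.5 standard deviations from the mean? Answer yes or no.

z = (16.11 − 19.25) / 1.72 = -1.83.
|z| = 1.83 ≤ 2.5.

no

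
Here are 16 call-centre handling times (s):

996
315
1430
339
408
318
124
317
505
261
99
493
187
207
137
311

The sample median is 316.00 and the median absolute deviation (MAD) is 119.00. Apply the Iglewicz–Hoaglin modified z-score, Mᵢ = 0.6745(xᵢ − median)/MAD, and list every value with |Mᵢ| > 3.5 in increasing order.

996, 1430

|Mᵢ| > 3.5 ⇔ |xᵢ − 316.00| > 3.5·119.00/0.6745 = 617.49.
So outliers lie outside [-301.49, 933.49].
996: M = 3.85 → outlier.
1430: M = 6.31 → outlier.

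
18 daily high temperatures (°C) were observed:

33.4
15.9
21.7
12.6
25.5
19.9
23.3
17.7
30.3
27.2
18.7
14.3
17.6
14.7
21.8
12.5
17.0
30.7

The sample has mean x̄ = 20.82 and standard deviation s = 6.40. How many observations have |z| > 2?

0

Cutoffs: x̄ ± 2s = [8.02, 33.62].
Every value lies within the cutoffs.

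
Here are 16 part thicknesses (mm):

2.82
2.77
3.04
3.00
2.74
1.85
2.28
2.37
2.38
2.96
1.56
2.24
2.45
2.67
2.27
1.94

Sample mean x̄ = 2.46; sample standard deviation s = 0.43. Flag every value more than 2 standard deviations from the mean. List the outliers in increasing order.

1.56

Cutoffs at x̄ ± 2s: 2.46 ± 2·0.43 = [1.60, 3.32].
1.56: z = -2.09, |z| > 2 → outlier.
Every other value lies within [1.60, 3.32].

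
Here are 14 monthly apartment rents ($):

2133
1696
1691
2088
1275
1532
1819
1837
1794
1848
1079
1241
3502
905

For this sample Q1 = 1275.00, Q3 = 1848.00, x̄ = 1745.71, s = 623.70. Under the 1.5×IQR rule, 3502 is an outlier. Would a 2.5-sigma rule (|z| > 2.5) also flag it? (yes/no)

z = (3502 − 1745.71) / 623.70 = 2.82.
|z| = 2.82 > 2.5.

yes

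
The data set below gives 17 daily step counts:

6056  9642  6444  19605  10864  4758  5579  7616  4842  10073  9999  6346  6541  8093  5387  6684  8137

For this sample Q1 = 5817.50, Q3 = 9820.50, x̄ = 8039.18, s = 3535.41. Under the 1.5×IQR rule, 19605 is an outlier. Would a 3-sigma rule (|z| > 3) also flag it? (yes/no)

z = (19605 − 8039.18) / 3535.41 = 3.27.
|z| = 3.27 > 3.

yes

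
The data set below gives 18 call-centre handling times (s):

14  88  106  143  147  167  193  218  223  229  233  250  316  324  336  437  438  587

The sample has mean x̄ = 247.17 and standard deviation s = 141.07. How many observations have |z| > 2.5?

Cutoffs: x̄ ± 2.5s = [-105.505, 599.845].
Every value lies within the cutoffs.

0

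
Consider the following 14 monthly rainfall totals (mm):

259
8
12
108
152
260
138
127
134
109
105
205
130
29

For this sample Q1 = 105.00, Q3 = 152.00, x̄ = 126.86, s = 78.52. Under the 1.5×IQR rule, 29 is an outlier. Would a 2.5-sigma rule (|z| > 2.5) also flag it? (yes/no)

no

z = (29 − 126.86) / 78.52 = -1.25.
|z| = 1.25 ≤ 2.5.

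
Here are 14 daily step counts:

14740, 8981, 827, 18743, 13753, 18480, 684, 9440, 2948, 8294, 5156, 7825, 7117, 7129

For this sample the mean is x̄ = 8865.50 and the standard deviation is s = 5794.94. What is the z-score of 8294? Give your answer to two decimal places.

-0.10

z = (8294 − 8865.50) / 5794.94 = -0.10.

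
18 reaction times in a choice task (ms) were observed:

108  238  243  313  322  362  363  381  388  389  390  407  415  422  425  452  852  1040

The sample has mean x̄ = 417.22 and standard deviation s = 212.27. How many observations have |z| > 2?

2

Cutoffs: x̄ ± 2s = [-7.32, 841.76].
Outside the cutoffs: 852, 1040.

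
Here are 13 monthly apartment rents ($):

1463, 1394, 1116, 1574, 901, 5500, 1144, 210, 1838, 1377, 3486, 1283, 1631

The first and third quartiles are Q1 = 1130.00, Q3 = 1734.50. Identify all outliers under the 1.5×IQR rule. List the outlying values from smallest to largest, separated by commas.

210, 3486, 5500

IQR = Q3 − Q1 = 1734.50 − 1130.00 = 604.50.
Lower fence = Q1 − 1.5·IQR = 1130.00 − 906.75 = 223.25.
Upper fence = Q3 + 1.5·IQR = 1734.50 + 906.75 = 2641.25.
210 < 223.25 → outlier.
3486 > 2641.25 → outlier.
5500 > 2641.25 → outlier.
All remaining values lie within [223.25, 2641.25].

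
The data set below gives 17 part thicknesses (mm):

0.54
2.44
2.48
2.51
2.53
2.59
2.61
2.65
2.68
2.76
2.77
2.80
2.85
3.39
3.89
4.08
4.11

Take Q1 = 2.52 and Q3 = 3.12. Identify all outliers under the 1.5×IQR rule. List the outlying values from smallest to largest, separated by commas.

IQR = Q3 − Q1 = 3.12 − 2.52 = 0.60.
Lower fence = Q1 − 1.5·IQR = 2.52 − 0.90 = 1.62.
Upper fence = Q3 + 1.5·IQR = 3.12 + 0.90 = 4.02.
0.54 < 1.62 → outlier.
4.08 > 4.02 → outlier.
4.11 > 4.02 → outlier.
All remaining values lie within [1.62, 4.02].

0.54, 4.08, 4.11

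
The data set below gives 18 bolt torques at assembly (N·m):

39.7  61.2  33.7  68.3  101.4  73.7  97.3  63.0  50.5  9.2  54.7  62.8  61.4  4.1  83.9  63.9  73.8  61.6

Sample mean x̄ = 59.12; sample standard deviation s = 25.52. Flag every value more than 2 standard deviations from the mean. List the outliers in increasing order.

4.1

Cutoffs at x̄ ± 2s: 59.12 ± 2·25.52 = [8.08, 110.16].
4.1: z = -2.16, |z| > 2 → outlier.
Every other value lies within [8.08, 110.16].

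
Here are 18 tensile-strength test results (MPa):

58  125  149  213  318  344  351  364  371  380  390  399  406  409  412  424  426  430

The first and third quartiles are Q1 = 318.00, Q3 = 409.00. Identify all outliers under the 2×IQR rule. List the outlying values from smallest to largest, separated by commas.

58, 125

IQR = Q3 − Q1 = 409.00 − 318.00 = 91.00.
Lower fence = Q1 − 2·IQR = 318.00 − 182.00 = 136.00.
Upper fence = Q3 + 2·IQR = 409.00 + 182.00 = 591.00.
58 < 136.00 → outlier.
125 < 136.00 → outlier.
All remaining values lie within [136.00, 591.00].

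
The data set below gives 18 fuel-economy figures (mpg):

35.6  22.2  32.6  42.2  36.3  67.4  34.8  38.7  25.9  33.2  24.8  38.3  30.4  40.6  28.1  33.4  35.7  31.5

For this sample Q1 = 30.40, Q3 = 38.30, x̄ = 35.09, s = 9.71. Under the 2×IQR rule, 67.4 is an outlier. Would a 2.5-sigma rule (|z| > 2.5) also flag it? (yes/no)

z = (67.4 − 35.09) / 9.71 = 3.33.
|z| = 3.33 > 2.5.

yes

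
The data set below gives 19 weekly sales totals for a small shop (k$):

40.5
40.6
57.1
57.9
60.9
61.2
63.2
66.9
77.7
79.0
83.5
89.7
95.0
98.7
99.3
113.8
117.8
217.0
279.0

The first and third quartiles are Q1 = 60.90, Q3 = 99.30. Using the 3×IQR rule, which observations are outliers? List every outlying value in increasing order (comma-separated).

IQR = Q3 − Q1 = 99.30 − 60.90 = 38.40.
Lower fence = Q1 − 3·IQR = 60.90 − 115.20 = -54.30.
Upper fence = Q3 + 3·IQR = 99.30 + 115.20 = 214.50.
217.0 > 214.50 → outlier.
279.0 > 214.50 → outlier.
All remaining values lie within [-54.30, 214.50].

217.0, 279.0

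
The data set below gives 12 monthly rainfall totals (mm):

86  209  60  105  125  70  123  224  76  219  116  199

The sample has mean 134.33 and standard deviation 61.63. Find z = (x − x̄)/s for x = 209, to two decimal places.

z = (209 − 134.33) / 61.63 = 1.21.

1.21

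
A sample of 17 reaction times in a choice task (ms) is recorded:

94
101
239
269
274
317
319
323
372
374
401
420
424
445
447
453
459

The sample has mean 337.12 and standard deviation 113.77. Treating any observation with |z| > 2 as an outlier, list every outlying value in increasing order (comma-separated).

Cutoffs at x̄ ± 2s: 337.12 ± 2·113.77 = [109.58, 564.66].
94: z = -2.14, |z| > 2 → outlier.
101: z = -2.08, |z| > 2 → outlier.
Every other value lies within [109.58, 564.66].

94, 101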